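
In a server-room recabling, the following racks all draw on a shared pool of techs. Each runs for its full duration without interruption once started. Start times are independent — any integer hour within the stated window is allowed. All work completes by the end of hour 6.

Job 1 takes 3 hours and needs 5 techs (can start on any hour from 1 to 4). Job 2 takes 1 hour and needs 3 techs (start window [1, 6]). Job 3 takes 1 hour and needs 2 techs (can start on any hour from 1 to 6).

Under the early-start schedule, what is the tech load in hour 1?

At early start, hour 1 has: Job 1, Job 2, Job 3.
Demand: 5 + 3 + 2 = 10.

10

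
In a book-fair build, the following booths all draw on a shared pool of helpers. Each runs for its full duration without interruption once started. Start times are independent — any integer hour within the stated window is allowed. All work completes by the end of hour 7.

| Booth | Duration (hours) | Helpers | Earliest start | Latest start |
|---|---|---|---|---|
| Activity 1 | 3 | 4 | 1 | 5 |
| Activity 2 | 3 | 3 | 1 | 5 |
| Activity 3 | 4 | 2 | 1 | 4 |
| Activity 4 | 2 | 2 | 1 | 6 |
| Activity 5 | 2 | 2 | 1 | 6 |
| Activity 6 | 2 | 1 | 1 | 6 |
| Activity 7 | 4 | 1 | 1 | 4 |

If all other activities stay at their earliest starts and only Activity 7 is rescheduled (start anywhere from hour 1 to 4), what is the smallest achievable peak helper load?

14

Activity 7@1: h1:15  h2:15  h3:10  h4:3  h5:0  h6:0  h7:0 → peak 15
Activity 7@2: h1:14  h2:15  h3:10  h4:3  h5:1  h6:0  h7:0 → peak 15
Activity 7@3: h1:14  h2:14  h3:10  h4:3  h5:1  h6:1  h7:0 → peak 14
Activity 7@4: h1:14  h2:14  h3:9  h4:3  h5:1  h6:1  h7:1 → peak 14
Best is Activity 7@3, peak 14.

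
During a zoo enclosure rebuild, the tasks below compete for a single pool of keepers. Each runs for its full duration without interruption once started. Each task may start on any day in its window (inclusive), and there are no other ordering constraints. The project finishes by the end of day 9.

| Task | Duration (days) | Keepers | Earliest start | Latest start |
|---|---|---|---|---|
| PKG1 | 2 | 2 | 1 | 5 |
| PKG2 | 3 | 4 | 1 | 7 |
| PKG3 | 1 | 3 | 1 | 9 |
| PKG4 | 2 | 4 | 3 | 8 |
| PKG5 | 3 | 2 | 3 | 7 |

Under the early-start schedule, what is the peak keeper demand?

Early-start schedule: PKG1@1, PKG2@1, PKG3@1, PKG4@3, PKG5@3.
Load per day: day 1: 9, day 2: 6, day 3: 10, day 4: 6, day 5: 2, day 6: 0, day 7: 0, day 8: 0, day 9: 0.
Peak is 10.

10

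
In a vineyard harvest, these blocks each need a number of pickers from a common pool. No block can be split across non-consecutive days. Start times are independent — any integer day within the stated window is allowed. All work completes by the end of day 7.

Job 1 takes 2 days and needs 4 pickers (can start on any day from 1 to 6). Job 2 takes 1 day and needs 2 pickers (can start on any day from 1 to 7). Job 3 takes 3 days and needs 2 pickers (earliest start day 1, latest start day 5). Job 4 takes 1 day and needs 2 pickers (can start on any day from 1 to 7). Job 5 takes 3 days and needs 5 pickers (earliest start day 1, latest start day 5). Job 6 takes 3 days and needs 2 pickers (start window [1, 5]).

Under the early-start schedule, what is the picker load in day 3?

At early start, day 3 has: Job 3, Job 5, Job 6.
Demand: 2 + 5 + 2 = 9.

9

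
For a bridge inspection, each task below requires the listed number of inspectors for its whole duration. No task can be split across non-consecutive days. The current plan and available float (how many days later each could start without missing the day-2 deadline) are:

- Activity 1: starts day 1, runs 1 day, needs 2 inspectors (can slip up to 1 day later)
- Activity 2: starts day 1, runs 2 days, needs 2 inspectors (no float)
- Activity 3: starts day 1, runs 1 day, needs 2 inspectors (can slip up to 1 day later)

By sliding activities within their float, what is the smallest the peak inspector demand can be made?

4

Early-start (Activity 1@1, Activity 2@1, Activity 3@1) gives peak 6: d1:6  d2:2.
Shift Activity 3→2.
Schedule Activity 1@1, Activity 2@1, Activity 3@2: d1:4  d2:4 — peak 4.
Total inspector-days = 8 over 2 days ⇒ peak ≥ ⌈8/2⌉ = 4, so 4 is optimal.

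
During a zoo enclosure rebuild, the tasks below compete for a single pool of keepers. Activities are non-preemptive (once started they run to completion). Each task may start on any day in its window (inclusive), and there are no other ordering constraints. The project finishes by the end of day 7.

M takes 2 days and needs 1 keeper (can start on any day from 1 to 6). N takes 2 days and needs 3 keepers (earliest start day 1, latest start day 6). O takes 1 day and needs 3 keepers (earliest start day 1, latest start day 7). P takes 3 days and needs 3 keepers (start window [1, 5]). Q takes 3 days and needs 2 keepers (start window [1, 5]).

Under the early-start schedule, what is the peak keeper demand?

12

Early-start schedule: M@1, N@1, O@1, P@1, Q@1.
Load per day: day 1: 12, day 2: 9, day 3: 5, day 4: 0, day 5: 0, day 6: 0, day 7: 0.
Peak is 12.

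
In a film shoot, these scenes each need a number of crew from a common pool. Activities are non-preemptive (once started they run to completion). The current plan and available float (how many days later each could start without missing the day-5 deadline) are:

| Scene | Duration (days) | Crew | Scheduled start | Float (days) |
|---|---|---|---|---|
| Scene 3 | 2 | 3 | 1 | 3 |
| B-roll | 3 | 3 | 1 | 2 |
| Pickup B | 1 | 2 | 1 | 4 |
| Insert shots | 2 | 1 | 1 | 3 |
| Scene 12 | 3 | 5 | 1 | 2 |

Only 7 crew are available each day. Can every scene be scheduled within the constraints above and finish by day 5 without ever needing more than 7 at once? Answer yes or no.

The minimum achievable peak is 8; 7 < 8, so no feasible schedule stays within the cap.

no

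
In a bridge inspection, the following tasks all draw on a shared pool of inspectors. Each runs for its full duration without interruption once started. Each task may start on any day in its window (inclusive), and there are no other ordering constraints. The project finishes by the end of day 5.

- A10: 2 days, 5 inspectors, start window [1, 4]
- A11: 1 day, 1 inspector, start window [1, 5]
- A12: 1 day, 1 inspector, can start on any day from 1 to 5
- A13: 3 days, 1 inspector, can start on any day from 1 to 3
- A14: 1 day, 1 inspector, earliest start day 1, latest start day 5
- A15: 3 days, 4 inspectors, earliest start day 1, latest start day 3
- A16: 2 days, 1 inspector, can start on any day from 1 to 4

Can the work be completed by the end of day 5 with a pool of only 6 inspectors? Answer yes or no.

Schedule A10@1, A11@1, A12@2, A13@3, A14@3, A15@3, A16@4: d1:6  d2:6  d3:6  d4:6  d5:6 — peak 6 ≤ 6.

yes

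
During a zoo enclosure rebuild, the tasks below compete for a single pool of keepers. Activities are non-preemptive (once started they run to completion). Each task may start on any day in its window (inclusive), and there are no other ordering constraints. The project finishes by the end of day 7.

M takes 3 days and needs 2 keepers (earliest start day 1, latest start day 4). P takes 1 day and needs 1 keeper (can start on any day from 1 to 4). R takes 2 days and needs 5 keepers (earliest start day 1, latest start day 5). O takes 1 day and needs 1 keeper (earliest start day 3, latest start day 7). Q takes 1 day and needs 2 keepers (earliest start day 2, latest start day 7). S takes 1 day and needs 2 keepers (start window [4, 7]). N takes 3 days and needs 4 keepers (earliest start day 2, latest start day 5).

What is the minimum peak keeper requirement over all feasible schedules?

Early-start (M@1, P@1, R@1, O@3, Q@2, S@4, N@2) gives peak 13: d1:8  d2:13  d3:7  d4:6  d5:0  d6:0  d7:0.
Shift R→5, O→4, Q→7, S→7.
Schedule M@1, P@1, R@5, O@4, Q@7, S@7, N@2: d1:3  d2:6  d3:6  d4:5  d5:5  d6:5  d7:4 — peak 6.

6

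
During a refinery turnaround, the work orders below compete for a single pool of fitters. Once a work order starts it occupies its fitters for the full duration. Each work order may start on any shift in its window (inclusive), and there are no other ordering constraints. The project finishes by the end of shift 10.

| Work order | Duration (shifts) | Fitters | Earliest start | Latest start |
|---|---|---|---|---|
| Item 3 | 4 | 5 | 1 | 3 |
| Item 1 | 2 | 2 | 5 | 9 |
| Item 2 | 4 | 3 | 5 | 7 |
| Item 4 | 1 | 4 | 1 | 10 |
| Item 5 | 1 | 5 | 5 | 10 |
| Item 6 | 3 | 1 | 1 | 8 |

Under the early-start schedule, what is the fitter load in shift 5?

At early start, shift 5 has: Item 1, Item 2, Item 5.
Demand: 2 + 3 + 5 = 10.

10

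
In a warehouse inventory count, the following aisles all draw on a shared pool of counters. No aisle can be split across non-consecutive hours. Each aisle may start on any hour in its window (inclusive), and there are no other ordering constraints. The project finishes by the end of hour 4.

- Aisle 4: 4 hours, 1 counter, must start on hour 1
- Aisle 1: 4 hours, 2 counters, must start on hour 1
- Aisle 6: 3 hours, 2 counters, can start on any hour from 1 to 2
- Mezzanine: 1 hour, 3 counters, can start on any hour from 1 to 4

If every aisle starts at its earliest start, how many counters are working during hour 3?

5

At early start, hour 3 has: Aisle 4, Aisle 1, Aisle 6.
Demand: 1 + 2 + 2 = 5.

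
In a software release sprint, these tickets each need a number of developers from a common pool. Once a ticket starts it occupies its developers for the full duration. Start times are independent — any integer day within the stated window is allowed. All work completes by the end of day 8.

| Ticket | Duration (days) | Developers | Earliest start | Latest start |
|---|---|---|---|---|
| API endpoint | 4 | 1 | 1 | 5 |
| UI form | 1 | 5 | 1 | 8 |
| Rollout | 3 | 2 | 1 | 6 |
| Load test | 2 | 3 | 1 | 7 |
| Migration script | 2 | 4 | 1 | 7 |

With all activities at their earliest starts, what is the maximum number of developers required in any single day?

Early-start schedule: API endpoint@1, UI form@1, Rollout@1, Load test@1, Migration script@1.
Load per day: day 1: 15, day 2: 10, day 3: 3, day 4: 1, day 5: 0, day 6: 0, day 7: 0, day 8: 0.
Peak is 15.

15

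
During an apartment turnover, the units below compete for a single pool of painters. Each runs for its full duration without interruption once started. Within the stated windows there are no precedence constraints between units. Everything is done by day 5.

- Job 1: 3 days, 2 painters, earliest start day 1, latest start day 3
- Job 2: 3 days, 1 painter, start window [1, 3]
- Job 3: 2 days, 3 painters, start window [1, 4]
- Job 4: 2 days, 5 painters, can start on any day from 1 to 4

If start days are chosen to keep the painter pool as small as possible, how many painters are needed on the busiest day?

6

Early-start (Job 1@1, Job 2@1, Job 3@1, Job 4@1) gives peak 11: d1:11  d2:11  d3:3  d4:0  d5:0.
Shift Job 4→4.
Schedule Job 1@1, Job 2@1, Job 3@1, Job 4@4: d1:6  d2:6  d3:3  d4:5  d5:5 — peak 6.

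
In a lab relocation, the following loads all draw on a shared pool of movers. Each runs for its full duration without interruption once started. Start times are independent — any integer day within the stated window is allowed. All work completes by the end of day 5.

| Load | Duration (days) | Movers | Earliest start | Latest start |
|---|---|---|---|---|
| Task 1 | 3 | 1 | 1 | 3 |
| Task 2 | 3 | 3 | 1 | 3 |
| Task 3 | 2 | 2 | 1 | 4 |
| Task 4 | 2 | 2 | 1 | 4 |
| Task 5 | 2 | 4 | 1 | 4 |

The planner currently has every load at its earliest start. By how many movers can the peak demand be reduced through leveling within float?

6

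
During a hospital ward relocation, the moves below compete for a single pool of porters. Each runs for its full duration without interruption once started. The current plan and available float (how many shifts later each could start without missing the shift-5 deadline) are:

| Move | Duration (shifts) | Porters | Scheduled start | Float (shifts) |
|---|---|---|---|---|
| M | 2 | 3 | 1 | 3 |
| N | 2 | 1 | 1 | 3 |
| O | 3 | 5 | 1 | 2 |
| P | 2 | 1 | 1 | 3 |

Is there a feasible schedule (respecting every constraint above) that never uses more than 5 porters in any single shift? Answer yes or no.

Schedule M@1, N@1, O@3, P@1: s1:5  s2:5  s3:5  s4:5  s5:5 — peak 5 ≤ 5.

yes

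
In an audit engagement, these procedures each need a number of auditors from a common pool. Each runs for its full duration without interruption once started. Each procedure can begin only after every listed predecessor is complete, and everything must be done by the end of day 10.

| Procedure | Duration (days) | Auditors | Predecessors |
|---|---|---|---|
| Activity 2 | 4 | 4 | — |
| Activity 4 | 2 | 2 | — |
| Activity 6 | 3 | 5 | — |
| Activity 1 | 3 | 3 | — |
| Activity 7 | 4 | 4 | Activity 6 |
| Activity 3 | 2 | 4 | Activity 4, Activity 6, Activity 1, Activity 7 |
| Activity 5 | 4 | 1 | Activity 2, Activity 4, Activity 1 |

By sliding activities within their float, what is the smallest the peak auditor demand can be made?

9

Early-start (Activity 2@1, Activity 4@1, Activity 6@1, Activity 1@1, Activity 7@4, Activity 3@8, Activity 5@5) gives peak 14: d1:14  d2:14  d3:12  d4:8  d5:5  d6:5  d7:5  d8:5  d9:4  d10:0.
Shift Activity 4→4, Activity 1→4, Activity 7→5, Activity 3→9, Activity 5→7.
Schedule Activity 2@1, Activity 4@4, Activity 6@1, Activity 1@4, Activity 7@5, Activity 3@9, Activity 5@7: d1:9  d2:9  d3:9  d4:9  d5:9  d6:7  d7:5  d8:5  d9:5  d10:5 — peak 9.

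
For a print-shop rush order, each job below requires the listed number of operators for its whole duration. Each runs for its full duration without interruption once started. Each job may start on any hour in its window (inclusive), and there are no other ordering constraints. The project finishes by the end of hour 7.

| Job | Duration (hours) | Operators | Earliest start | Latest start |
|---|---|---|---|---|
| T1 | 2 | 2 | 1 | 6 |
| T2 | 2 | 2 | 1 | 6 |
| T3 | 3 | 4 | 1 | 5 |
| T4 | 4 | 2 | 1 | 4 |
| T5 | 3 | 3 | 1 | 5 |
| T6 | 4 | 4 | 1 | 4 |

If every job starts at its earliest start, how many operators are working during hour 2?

At early start, hour 2 has: T1, T2, T3, T4, T5, T6.
Demand: 2 + 2 + 4 + 2 + 3 + 4 = 17.

17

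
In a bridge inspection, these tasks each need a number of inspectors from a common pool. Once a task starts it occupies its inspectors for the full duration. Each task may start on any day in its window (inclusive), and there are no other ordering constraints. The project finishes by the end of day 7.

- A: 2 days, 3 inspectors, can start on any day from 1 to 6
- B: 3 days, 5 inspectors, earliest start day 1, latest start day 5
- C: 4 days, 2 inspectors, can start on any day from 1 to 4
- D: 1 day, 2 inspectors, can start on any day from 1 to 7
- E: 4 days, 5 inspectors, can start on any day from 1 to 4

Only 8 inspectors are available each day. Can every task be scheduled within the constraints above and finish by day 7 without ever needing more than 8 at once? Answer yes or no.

yes

Schedule A@1, B@1, C@3, D@7, E@4: d1:8  d2:8  d3:7  d4:7  d5:7  d6:7  d7:7 — peak 8 ≤ 8.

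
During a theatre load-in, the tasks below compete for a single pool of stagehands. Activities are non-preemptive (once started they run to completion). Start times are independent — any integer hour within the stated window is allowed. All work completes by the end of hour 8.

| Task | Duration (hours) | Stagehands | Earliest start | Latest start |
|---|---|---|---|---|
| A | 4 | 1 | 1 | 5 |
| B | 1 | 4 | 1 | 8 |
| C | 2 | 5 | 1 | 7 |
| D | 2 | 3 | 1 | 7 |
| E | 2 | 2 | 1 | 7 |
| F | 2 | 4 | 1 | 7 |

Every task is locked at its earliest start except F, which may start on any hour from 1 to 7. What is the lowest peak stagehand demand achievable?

F@1: h1:19  h2:15  h3:1  h4:1  h5:0  h6:0  h7:0  h8:0 → peak 19
F@2: h1:15  h2:15  h3:5  h4:1  h5:0  h6:0  h7:0  h8:0 → peak 15
F@3: h1:15  h2:11  h3:5  h4:5  h5:0  h6:0  h7:0  h8:0 → peak 15
F@4: h1:15  h2:11  h3:1  h4:5  h5:4  h6:0  h7:0  h8:0 → peak 15
F@5: h1:15  h2:11  h3:1  h4:1  h5:4  h6:4  h7:0  h8:0 → peak 15
F@6: h1:15  h2:11  h3:1  h4:1  h5:0  h6:4  h7:4  h8:0 → peak 15
F@7: h1:15  h2:11  h3:1  h4:1  h5:0  h6:0  h7:4  h8:4 → peak 15
Best is F@2, peak 15.

15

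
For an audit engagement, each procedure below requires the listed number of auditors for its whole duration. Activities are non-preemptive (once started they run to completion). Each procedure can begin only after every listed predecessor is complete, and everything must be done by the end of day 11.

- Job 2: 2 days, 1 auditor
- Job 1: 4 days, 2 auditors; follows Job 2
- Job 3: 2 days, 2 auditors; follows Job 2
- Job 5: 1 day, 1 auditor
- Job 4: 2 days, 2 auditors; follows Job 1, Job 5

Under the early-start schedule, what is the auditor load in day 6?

2

At early start, day 6 has: Job 1.
Demand: 2 = 2.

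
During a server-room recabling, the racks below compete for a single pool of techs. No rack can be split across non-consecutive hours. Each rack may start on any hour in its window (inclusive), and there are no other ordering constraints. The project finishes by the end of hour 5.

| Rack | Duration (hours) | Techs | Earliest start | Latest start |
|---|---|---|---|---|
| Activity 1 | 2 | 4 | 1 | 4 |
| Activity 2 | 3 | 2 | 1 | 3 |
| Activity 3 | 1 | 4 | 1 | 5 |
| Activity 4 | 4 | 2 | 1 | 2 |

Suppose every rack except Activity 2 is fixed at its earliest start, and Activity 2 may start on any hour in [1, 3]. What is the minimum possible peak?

Activity 2@1: h1:12  h2:8  h3:4  h4:2  h5:0 → peak 12
Activity 2@2: h1:10  h2:8  h3:4  h4:4  h5:0 → peak 10
Activity 2@3: h1:10  h2:6  h3:4  h4:4  h5:2 → peak 10
Best is Activity 2@2, peak 10.

10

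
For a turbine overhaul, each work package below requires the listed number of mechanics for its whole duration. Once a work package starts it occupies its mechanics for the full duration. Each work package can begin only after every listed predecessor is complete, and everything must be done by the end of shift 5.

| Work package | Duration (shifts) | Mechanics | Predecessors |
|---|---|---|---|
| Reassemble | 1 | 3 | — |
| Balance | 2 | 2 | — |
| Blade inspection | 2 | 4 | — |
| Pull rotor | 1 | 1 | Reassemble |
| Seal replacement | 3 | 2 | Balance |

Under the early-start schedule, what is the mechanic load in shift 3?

2

At early start, shift 3 has: Seal replacement.
Demand: 2 = 2.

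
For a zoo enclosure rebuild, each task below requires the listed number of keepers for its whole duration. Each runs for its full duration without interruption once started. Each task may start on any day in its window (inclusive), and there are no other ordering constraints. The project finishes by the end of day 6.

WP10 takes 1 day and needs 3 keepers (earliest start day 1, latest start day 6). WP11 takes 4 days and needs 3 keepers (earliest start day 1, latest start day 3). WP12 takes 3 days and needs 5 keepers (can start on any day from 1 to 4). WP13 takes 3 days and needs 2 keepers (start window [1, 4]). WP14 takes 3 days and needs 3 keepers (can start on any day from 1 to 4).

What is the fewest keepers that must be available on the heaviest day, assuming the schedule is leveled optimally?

8

Early-start (WP10@1, WP11@1, WP12@1, WP13@1, WP14@1) gives peak 16: d1:16  d2:13  d3:13  d4:3  d5:0  d6:0.
Shift WP11→2, WP13→4, WP14→4.
Schedule WP10@1, WP11@2, WP12@1, WP13@4, WP14@4: d1:8  d2:8  d3:8  d4:8  d5:8  d6:5 — peak 8.
Total keeper-days = 45 over 6 days ⇒ peak ≥ ⌈45/6⌉ = 8, so 8 is optimal.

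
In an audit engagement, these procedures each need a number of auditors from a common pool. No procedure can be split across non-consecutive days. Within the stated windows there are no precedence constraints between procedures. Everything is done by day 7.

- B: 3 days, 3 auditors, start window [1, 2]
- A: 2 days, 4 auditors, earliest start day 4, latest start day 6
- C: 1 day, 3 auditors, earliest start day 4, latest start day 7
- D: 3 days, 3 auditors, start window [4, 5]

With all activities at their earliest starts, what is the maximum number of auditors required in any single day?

10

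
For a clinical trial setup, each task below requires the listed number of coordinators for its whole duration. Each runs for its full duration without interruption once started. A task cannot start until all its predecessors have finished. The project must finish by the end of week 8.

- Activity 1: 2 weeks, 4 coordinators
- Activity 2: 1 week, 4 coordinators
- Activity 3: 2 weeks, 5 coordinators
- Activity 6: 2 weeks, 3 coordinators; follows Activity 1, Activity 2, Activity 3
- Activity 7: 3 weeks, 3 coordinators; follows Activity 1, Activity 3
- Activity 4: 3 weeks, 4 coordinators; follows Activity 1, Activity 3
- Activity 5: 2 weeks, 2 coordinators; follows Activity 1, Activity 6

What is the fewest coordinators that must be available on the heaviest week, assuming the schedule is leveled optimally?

Early-start (Activity 1@1, Activity 2@1, Activity 3@1, Activity 6@3, Activity 7@3, Activity 4@3, Activity 5@5) gives peak 13: w1:13  w2:9  w3:10  w4:10  w5:9  w6:2  w7:0  w8:0.
Shift Activity 3→2, Activity 6→4, Activity 7→4, Activity 4→6, Activity 5→6.
Schedule Activity 1@1, Activity 2@1, Activity 3@2, Activity 6@4, Activity 7@4, Activity 4@6, Activity 5@6: w1:8  w2:9  w3:5  w4:6  w5:6  w6:9  w7:6  w8:4 — peak 9.

9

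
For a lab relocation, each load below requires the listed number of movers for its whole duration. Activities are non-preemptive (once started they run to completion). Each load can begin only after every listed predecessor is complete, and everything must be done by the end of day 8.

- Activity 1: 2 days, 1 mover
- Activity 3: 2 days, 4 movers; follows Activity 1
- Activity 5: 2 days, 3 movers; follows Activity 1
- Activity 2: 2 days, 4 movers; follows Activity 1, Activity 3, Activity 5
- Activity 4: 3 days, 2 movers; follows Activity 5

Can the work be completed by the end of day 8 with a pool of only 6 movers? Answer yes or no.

Schedule Activity 1@1, Activity 3@5, Activity 5@3, Activity 2@7, Activity 4@5: d1:1  d2:1  d3:3  d4:3  d5:6  d6:6  d7:6  d8:4 — peak 6 ≤ 6.

yes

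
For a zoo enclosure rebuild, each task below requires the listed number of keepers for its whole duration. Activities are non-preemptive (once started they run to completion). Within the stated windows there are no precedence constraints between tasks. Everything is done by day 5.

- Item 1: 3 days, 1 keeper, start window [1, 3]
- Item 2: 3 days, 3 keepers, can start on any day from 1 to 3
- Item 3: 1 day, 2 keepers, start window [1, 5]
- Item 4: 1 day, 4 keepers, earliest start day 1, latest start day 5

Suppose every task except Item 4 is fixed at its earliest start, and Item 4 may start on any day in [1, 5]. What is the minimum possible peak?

6

Item 4@1: d1:10  d2:4  d3:4  d4:0  d5:0 → peak 10
Item 4@2: d1:6  d2:8  d3:4  d4:0  d5:0 → peak 8
Item 4@3: d1:6  d2:4  d3:8  d4:0  d5:0 → peak 8
Item 4@4: d1:6  d2:4  d3:4  d4:4  d5:0 → peak 6
Item 4@5: d1:6  d2:4  d3:4  d4:0  d5:4 → peak 6
Best is Item 4@4, peak 6.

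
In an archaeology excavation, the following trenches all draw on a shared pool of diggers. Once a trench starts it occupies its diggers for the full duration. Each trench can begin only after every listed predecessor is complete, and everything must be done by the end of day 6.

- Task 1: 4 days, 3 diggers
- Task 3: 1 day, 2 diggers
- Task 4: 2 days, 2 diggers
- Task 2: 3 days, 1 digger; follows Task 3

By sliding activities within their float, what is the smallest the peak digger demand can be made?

Early-start (Task 1@1, Task 3@1, Task 4@1, Task 2@2) gives peak 7: d1:7  d2:6  d3:4  d4:4  d5:0  d6:0.
Shift Task 1→3.
Schedule Task 1@3, Task 3@1, Task 4@1, Task 2@2: d1:4  d2:3  d3:4  d4:4  d5:3  d6:3 — peak 4.
Total digger-days = 21 over 6 days ⇒ peak ≥ ⌈21/6⌉ = 4, so 4 is optimal.

4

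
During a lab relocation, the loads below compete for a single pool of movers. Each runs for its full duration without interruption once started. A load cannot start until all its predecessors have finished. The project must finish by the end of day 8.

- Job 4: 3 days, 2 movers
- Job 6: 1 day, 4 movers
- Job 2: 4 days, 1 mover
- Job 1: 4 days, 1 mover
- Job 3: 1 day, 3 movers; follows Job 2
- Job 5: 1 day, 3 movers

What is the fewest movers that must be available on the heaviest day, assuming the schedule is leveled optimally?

4

Early-start (Job 4@1, Job 6@1, Job 2@1, Job 1@1, Job 3@5, Job 5@1) gives peak 11: d1:11  d2:4  d3:4  d4:2  d5:3  d6:0  d7:0  d8:0.
Shift Job 6→5, Job 3→6, Job 5→7.
Schedule Job 4@1, Job 6@5, Job 2@1, Job 1@1, Job 3@6, Job 5@7: d1:4  d2:4  d3:4  d4:2  d5:4  d6:3  d7:3  d8:0 — peak 4.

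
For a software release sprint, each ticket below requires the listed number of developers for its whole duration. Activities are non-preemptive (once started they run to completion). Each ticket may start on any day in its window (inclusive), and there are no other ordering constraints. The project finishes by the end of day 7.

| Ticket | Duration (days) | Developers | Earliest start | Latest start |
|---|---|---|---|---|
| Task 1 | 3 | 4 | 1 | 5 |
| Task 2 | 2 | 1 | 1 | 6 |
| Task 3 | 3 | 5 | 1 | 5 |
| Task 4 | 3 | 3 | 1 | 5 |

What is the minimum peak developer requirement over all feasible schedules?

7

Early-start (Task 1@1, Task 2@1, Task 3@1, Task 4@1) gives peak 13: d1:13  d2:13  d3:12  d4:0  d5:0  d6:0  d7:0.
Shift Task 2→4, Task 3→4.
Schedule Task 1@1, Task 2@4, Task 3@4, Task 4@1: d1:7  d2:7  d3:7  d4:6  d5:6  d6:5  d7:0 — peak 7.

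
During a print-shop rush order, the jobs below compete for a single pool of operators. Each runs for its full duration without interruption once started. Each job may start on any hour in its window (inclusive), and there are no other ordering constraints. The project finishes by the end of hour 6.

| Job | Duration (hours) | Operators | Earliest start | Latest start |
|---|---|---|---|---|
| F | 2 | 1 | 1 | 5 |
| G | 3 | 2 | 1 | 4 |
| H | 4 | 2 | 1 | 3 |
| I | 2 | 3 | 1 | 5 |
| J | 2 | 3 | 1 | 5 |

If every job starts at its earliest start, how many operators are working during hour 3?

4

At early start, hour 3 has: G, H.
Demand: 2 + 2 = 4.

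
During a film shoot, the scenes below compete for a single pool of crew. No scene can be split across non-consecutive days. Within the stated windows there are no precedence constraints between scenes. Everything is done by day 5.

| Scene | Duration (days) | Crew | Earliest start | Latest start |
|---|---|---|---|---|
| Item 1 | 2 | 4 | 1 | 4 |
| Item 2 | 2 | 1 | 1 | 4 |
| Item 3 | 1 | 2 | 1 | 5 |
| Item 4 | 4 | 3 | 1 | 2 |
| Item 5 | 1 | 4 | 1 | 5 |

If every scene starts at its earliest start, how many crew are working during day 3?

At early start, day 3 has: Item 4.
Demand: 3 = 3.

3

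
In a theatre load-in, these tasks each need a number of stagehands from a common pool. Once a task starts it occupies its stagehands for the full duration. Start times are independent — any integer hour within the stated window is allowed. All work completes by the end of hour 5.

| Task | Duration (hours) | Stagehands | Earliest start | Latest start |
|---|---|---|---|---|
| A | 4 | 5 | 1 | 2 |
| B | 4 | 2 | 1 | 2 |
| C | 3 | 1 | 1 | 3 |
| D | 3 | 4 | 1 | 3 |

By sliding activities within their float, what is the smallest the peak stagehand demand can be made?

Schedule A@1, B@1, C@1, D@1: h1:12  h2:12  h3:12  h4:7  h5:0 — peak 12.

12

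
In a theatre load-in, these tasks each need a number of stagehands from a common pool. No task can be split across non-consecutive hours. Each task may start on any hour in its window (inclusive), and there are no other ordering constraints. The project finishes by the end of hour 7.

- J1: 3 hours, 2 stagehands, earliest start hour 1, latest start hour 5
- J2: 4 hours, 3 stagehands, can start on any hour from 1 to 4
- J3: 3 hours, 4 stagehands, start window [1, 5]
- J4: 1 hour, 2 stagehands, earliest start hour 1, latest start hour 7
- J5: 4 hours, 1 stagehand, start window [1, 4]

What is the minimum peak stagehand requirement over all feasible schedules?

6

Early-start (J1@1, J2@1, J3@1, J4@1, J5@1) gives peak 12: h1:12  h2:10  h3:10  h4:4  h5:0  h6:0  h7:0.
Shift J3→5, J4→4.
Schedule J1@1, J2@1, J3@5, J4@4, J5@1: h1:6  h2:6  h3:6  h4:6  h5:4  h6:4  h7:4 — peak 6.
Total stagehand-hours = 36 over 7 hours ⇒ peak ≥ ⌈36/7⌉ = 6, so 6 is optimal.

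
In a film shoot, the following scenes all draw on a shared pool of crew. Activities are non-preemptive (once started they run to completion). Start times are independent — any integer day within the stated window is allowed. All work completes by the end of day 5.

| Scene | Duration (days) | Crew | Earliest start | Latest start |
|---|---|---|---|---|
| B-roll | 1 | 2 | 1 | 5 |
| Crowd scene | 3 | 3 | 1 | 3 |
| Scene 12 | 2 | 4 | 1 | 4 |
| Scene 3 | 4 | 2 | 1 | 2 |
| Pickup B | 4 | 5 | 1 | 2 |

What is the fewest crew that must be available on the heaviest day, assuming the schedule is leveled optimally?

11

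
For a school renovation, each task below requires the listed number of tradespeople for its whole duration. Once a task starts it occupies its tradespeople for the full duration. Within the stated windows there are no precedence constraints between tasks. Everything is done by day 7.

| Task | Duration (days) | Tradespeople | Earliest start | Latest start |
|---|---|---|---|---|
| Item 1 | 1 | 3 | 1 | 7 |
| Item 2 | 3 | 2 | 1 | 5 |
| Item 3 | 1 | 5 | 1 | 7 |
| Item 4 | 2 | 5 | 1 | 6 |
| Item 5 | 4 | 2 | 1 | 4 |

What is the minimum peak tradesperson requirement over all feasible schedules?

5

Early-start (Item 1@1, Item 2@1, Item 3@1, Item 4@1, Item 5@1) gives peak 17: d1:17  d2:9  d3:4  d4:2  d5:0  d6:0  d7:0.
Shift Item 2→2, Item 3→5, Item 4→6.
Schedule Item 1@1, Item 2@2, Item 3@5, Item 4@6, Item 5@1: d1:5  d2:4  d3:4  d4:4  d5:5  d6:5  d7:5 — peak 5.
Total tradesperson-days = 32 over 7 days ⇒ peak ≥ ⌈32/7⌉ = 5, so 5 is optimal.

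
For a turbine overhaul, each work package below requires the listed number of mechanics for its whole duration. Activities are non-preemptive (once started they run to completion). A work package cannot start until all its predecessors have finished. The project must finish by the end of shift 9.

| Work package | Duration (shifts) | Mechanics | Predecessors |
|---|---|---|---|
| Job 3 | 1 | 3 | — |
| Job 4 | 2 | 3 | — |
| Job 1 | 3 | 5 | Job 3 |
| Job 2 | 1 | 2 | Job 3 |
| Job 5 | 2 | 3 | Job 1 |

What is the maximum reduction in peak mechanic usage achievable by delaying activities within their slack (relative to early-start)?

Early-start peak: s1:6  s2:10  s3:5  s4:5  s5:3  s6:3  s7:0  s8:0  s9:0 ⇒ 10.
Leveled (Job 3@1, Job 4@2, Job 1@4, Job 2@2, Job 5@7): s1:3  s2:5  s3:3  s4:5  s5:5  s6:5  s7:3  s8:3  s9:0 ⇒ 5.
Reduction 10 − 5 = 5.

5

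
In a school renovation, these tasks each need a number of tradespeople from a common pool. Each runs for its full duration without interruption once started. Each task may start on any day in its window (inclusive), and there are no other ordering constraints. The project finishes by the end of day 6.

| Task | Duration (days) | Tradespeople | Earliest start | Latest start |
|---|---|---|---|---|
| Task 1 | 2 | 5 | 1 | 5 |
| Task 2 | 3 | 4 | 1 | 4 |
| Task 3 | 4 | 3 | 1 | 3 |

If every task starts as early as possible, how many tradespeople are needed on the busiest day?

Early-start schedule: Task 1@1, Task 2@1, Task 3@1.
Load per day: day 1: 12, day 2: 12, day 3: 7, day 4: 3, day 5: 0, day 6: 0.
Peak is 12.

12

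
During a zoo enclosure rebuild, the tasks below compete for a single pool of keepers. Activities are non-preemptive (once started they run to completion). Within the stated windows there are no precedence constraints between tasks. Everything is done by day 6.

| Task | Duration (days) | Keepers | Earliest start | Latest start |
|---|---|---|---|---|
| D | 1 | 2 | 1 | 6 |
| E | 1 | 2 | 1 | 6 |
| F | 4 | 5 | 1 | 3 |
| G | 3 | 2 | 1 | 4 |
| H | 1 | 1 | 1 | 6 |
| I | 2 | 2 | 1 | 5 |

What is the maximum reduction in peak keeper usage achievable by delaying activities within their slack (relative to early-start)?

7

Early-start peak: d1:14  d2:9  d3:7  d4:5  d5:0  d6:0 ⇒ 14.
Leveled (D@1, E@1, F@2, G@1, H@1, I@4): d1:7  d2:7  d3:7  d4:7  d5:7  d6:0 ⇒ 7.
Reduction 14 − 7 = 7.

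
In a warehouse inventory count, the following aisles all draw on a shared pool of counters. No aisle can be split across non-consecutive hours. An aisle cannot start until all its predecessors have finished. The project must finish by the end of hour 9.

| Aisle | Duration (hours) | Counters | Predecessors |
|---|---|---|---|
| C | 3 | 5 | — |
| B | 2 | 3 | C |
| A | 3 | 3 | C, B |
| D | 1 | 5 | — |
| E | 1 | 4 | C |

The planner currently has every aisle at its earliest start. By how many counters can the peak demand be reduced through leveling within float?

3

Early-start peak: h1:10  h2:5  h3:5  h4:7  h5:3  h6:3  h7:3  h8:3  h9:0 ⇒ 10.
Leveled (C@1, B@4, A@6, D@9, E@4): h1:5  h2:5  h3:5  h4:7  h5:3  h6:3  h7:3  h8:3  h9:5 ⇒ 7.
Reduction 10 − 7 = 3.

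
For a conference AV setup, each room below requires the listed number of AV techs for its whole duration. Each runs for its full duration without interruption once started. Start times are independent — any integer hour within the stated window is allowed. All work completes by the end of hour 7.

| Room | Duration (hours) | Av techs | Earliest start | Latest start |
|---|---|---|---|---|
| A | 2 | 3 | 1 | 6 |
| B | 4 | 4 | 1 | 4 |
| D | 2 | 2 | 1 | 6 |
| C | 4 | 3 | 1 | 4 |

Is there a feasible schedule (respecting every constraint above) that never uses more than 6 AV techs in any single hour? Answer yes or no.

no

The minimum achievable peak is 7; 6 < 7, so no feasible schedule stays within the cap.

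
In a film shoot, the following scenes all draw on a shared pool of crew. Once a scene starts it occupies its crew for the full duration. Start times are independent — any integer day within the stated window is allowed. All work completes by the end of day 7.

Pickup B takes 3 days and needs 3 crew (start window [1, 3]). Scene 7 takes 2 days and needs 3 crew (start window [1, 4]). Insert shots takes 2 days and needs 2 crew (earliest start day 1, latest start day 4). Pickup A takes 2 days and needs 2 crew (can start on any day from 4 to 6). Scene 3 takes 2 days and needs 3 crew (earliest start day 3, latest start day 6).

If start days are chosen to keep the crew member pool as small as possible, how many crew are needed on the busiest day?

5

Early-start (Pickup B@1, Scene 7@1, Insert shots@1, Pickup A@4, Scene 3@3) gives peak 8: d1:8  d2:8  d3:6  d4:5  d5:2  d6:0  d7:0.
Shift Scene 7→4, Scene 3→6.
Schedule Pickup B@1, Scene 7@4, Insert shots@1, Pickup A@4, Scene 3@6: d1:5  d2:5  d3:3  d4:5  d5:5  d6:3  d7:3 — peak 5.
Total crew member-days = 29 over 7 days ⇒ peak ≥ ⌈29/7⌉ = 5, so 5 is optimal.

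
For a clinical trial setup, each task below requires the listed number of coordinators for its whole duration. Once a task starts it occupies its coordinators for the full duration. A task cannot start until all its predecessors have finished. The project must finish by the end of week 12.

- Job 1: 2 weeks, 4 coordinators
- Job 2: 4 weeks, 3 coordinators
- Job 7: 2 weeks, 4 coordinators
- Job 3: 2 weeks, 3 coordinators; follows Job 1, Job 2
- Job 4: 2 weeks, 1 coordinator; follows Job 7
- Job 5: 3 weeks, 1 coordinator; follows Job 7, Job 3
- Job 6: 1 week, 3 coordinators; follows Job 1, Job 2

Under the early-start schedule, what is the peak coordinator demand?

Early-start schedule: Job 1@1, Job 2@1, Job 7@1, Job 3@5, Job 4@3, Job 5@7, Job 6@5.
Load per week: week 1: 11, week 2: 11, week 3: 4, week 4: 4, week 5: 6, week 6: 3, week 7: 1, week 8: 1, week 9: 1, week 10: 0, week 11: 0, week 12: 0.
Peak is 11.

11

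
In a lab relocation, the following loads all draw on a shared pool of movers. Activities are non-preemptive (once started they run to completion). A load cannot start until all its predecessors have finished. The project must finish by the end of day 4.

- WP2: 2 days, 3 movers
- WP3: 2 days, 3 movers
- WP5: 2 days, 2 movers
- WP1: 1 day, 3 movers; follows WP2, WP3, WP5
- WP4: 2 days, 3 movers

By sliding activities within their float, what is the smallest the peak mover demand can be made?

Early-start (WP2@1, WP3@1, WP5@1, WP1@3, WP4@1) gives peak 11: d1:11  d2:11  d3:3  d4:0.
Shift WP4→3.
Schedule WP2@1, WP3@1, WP5@1, WP1@3, WP4@3: d1:8  d2:8  d3:6  d4:3 — peak 8.

8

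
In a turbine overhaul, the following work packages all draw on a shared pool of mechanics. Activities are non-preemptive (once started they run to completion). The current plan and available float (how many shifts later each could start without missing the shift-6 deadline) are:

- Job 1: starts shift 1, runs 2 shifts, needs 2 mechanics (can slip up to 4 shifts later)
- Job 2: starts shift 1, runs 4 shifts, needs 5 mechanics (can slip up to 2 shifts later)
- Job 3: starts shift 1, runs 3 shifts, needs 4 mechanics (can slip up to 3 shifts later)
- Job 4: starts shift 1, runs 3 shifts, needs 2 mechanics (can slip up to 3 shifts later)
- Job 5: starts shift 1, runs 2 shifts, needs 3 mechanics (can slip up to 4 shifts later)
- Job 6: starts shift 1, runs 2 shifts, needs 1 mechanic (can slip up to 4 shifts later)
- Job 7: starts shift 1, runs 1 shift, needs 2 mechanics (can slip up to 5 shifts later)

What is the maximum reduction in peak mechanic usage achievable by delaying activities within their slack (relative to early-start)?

Early-start peak: s1:19  s2:17  s3:11  s4:5  s5:0  s6:0 ⇒ 19.
Leveled (Job 1@1, Job 2@1, Job 3@4, Job 4@1, Job 5@5, Job 6@5, Job 7@3): s1:9  s2:9  s3:9  s4:9  s5:8  s6:8 ⇒ 9.
Reduction 19 − 9 = 10.

10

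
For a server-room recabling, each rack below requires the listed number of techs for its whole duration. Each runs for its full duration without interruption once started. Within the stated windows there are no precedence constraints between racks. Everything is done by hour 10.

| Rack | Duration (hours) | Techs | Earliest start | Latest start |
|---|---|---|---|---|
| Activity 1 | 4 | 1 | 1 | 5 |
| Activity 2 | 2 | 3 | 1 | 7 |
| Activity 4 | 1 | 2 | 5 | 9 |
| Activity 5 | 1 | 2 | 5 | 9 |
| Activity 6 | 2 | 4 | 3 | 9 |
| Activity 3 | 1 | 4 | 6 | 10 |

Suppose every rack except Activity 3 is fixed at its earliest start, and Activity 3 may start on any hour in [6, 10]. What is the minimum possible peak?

5

Activity 3@6: h1:4  h2:4  h3:5  h4:5  h5:4  h6:4  h7:0  h8:0  h9:0  h10:0 → peak 5
Activity 3@7: h1:4  h2:4  h3:5  h4:5  h5:4  h6:0  h7:4  h8:0  h9:0  h10:0 → peak 5
Activity 3@8: h1:4  h2:4  h3:5  h4:5  h5:4  h6:0  h7:0  h8:4  h9:0  h10:0 → peak 5
Activity 3@9: h1:4  h2:4  h3:5  h4:5  h5:4  h6:0  h7:0  h8:0  h9:4  h10:0 → peak 5
Activity 3@10: h1:4  h2:4  h3:5  h4:5  h5:4  h6:0  h7:0  h8:0  h9:0  h10:4 → peak 5
Best is Activity 3@6, peak 5.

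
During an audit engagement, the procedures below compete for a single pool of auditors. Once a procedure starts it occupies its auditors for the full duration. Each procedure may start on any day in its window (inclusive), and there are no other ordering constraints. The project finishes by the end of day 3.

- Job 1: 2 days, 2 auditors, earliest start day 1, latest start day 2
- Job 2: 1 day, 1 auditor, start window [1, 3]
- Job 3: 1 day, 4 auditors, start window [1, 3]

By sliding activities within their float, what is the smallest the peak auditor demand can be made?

4

Early-start (Job 1@1, Job 2@1, Job 3@1) gives peak 7: d1:7  d2:2  d3:0.
Shift Job 3→3.
Schedule Job 1@1, Job 2@1, Job 3@3: d1:3  d2:2  d3:4 — peak 4.
No arrangement of the 18 feasible schedules does better.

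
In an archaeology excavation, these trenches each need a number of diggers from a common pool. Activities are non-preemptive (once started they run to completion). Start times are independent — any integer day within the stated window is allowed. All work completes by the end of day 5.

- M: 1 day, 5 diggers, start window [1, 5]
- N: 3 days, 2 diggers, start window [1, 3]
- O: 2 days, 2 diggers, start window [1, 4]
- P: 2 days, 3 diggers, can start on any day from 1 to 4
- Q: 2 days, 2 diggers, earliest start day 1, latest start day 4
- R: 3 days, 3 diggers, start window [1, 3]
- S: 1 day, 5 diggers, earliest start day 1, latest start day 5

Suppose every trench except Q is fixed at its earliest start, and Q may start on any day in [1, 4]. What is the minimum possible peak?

Q@1: d1:22  d2:12  d3:5  d4:0  d5:0 → peak 22
Q@2: d1:20  d2:12  d3:7  d4:0  d5:0 → peak 20
Q@3: d1:20  d2:10  d3:7  d4:2  d5:0 → peak 20
Q@4: d1:20  d2:10  d3:5  d4:2  d5:2 → peak 20
Best is Q@2, peak 20.

20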